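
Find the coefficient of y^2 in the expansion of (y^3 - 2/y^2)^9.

General term: C(9,j)·(y^3)^j·(-2/y^2)^(9-j), with y-exponent 3j − 2(9−j) = 5j − 18.
Set 5j − 18 = 2: j = 4.
C(9,4) = 126; 1^4 = 1; (-2)^5 = -32.
Coefficient = 126 · 1 · (-32) = -4032.

-4032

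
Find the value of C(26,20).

C(26,20) = C(26,6) by symmetry.
C(26,6) = (26·25·24·23·22·21) / 6! = 165765600 / 720 = 230230.

230230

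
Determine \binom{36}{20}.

7307872110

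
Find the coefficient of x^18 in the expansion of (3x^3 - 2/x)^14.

General term: C(14,j)·(3x^3)^j·(-2/x)^(14-j), with x-exponent 3j − 1(14−j) = 4j − 14.
Set 4j − 14 = 18: j = 8.
C(14,8) = 3003; 3^8 = 6561; (-2)^6 = 64.
Coefficient = 3003 · 6561 · 64 = 1260971712.

1260971712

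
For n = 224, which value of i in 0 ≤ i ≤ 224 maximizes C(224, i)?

C(224,i) is maximized at i = 224/2 = 112.

112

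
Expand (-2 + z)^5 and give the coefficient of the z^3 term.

The general term is C(5,j)·(-2)^j·(z)^(5-j); the z^3 term has j = 2.
C(5,2) = 10.
Coefficient = C(5,2) · (-2)^2 = 10 · 4 = 40.

40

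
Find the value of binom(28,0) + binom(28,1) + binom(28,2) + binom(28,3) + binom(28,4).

1 + 28 + 378 + 3276 + 20475 = 24158.

24158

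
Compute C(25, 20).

53130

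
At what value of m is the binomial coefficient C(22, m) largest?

C(22,m) is maximized at m = 22/2 = 11.

11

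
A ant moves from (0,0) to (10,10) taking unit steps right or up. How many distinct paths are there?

Each path is a sequence of 20 steps with 10 rights: C(20,10) = 184756.

184756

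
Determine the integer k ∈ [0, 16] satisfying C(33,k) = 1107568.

C(33,k) increases on 0 ≤ k ≤ 16. C(33,5) = 237336 and C(33,6) = 1107568, so k = 6.

6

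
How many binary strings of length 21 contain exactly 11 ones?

352716

Choose the 11 positions: C(21,11) = 352716.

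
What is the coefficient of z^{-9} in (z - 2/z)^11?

General term: C(11,j)·(z)^j·(-2/z)^(11-j), with z-exponent 1j − 1(11−j) = 2j − 11.
Set 2j − 11 = -9: j = 1.
C(11,1) = 11; 1^1 = 1; (-2)^10 = 1024.
Coefficient = 11 · 1 · 1024 = 11264.

11264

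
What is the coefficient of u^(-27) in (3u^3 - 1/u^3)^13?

-702

General term: C(13,j)·(3u^3)^j·(-1/u^3)^(13-j), with u-exponent 3j − 3(13−j) = 6j − 39.
Set 6j − 39 = -27: j = 2.
C(13,2) = 78; 3^2 = 9; (-1)^11 = -1.
Coefficient = 78 · 9 · (-1) = -702.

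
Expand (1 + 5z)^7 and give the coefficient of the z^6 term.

The general term is C(7,j)·(1)^j·(5z)^(7-j); the z^6 term has j = 1.
C(7,1) = 7.
Coefficient = C(7,1) · 5^6 = 7 · 15625 = 109375.

109375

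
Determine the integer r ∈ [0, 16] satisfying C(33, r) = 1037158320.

15

C(33,r) increases on 0 ≤ r ≤ 16. C(33,14) = 818809200 and C(33,15) = 1037158320, so r = 15.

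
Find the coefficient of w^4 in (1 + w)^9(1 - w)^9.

36

Coefficient of w^4 = Σ_{j} C(9,j)·1^j·C(9,4-j)·(-1)^(4-j) for j from 0 to 4.
= 126 + (-756) + 1296 + (-756) + 126 = 36.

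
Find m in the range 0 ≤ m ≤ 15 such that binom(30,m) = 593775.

C(30,m) increases on 0 ≤ m ≤ 15. C(30,5) = 142506 and C(30,6) = 593775, so m = 6.

6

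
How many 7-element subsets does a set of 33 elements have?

4272048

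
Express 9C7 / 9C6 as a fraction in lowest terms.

C(n,k+1)/C(n,k) = (n−k)/(k+1) = (9−6)/(6+1) = 3/7.

3/7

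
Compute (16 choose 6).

8008

C(16,6) = (16·15·14·13·12·11) / 6! = 5765760 / 720 = 8008.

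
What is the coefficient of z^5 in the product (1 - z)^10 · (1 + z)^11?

45

Coefficient of z^5 = Σ_{j} C(10,j)·(-1)^j·C(11,5-j)·1^(5-j) for j from 0 to 5.
= 462 + (-3300) + 7425 + (-6600) + 2310 + (-252) = 45.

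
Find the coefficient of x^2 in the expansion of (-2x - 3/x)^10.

General term: C(10,j)·(-2x)^j·(-3/x)^(10-j), with x-exponent 1j − 1(10−j) = 2j − 10.
Set 2j − 10 = 2: j = 6.
C(10,6) = 210; (-2)^6 = 64; (-3)^4 = 81.
Coefficient = 210 · 64 · 81 = 1088640.

1088640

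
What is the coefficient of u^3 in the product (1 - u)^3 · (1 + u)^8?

Coefficient of u^3 = Σ_{j} C(3,j)·(-1)^j·C(8,3-j)·1^(3-j) for j from 0 to 3.
= 56 + (-84) + 24 + (-1) = -5.

-5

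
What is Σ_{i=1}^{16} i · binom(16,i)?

Differentiating (1+x)^16 and setting x=1: Σ i·C(16,i) = 16·2^15 = 524288.

524288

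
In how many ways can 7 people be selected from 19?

This is C(19,7) = 50388.

50388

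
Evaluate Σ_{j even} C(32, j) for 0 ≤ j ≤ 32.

Even-j terms of row 32 sum to 2^31 = 2147483648.

2147483648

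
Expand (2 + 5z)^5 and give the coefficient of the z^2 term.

The general term is C(5,j)·(2)^j·(5z)^(5-j); the z^2 term has j = 3.
C(5,3) = 10.
Coefficient = C(5,3) · 2^3 · 5^2 = 10 · 8 · 25 = 2000.

2000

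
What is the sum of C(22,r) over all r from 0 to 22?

Setting x = 1 in (1+x)^22 gives Σ C(22,r) = 2^22 = 4194304.

4194304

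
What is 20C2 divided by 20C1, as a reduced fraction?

19/2

C(n,k+1)/C(n,k) = (n−k)/(k+1) = (20−1)/(1+1) = 19/2.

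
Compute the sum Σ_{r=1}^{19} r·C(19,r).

Since r·C(19,r) = 19·C(18,r−1), the sum is 19·2^18 = 19·262144 = 4980736.

4980736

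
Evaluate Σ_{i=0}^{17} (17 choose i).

131072

Setting x = 1 in (1+x)^17 gives Σ C(17,i) = 2^17 = 131072.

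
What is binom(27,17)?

8436285

C(27,17) = C(27,10) by symmetry.
C(27,10) = (27·26·25·24·23·22·21·20·19·18) / 10! = 30613591008000 / 3628800 = 8436285.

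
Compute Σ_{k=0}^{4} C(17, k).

3214

1 + 17 + 136 + 680 + 2380 = 3214.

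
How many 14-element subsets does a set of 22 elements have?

319770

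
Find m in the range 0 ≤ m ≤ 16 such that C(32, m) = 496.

2

C(32,m) increases on 0 ≤ m ≤ 16. C(32,1) = 32 and C(32,2) = 496, so m = 2.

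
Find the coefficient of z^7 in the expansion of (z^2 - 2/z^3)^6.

General term: C(6,j)·(z^2)^j·(-2/z^3)^(6-j), with z-exponent 2j − 3(6−j) = 5j − 18.
Set 5j − 18 = 7: j = 5.
C(6,5) = 6; 1^5 = 1; (-2)^1 = -2.
Coefficient = 6 · 1 · (-2) = -12.

-12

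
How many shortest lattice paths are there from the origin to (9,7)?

11440

Each path is a sequence of 16 steps with 9 rights: C(16,9) = 11440.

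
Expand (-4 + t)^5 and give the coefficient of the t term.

1280

The general term is C(5,j)·(-4)^j·(t)^(5-j); the t^1 term has j = 4.
C(5,4) = 5.
Coefficient = C(5,4) · (-4)^4 = 5 · 256 = 1280.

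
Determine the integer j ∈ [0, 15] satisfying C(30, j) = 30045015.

10

C(30,j) increases on 0 ≤ j ≤ 15. C(30,9) = 14307150 and C(30,10) = 30045015, so j = 10.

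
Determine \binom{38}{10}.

C(38,10) = (38·37·36·35·34·33·32·31·30·29) / 10! = 1715456253772800 / 3628800 = 472733756.

472733756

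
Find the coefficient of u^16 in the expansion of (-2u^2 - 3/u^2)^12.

General term: C(12,j)·(-2u^2)^j·(-3/u^2)^(12-j), with u-exponent 2j − 2(12−j) = 4j − 24.
Set 4j − 24 = 16: j = 10.
C(12,10) = 66; (-2)^10 = 1024; (-3)^2 = 9.
Coefficient = 66 · 1024 · 9 = 608256.

608256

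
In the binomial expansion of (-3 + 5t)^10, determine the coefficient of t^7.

The general term is C(10,j)·(-3)^j·(5t)^(10-j); the t^7 term has j = 3.
C(10,3) = 120.
Coefficient = C(10,3) · (-3)^3 · 5^7 = 120 · (-27) · 78125 = -253125000.

-253125000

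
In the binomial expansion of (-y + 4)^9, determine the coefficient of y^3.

The general term is C(9,j)·(-y)^j·(4)^(9-j); the y^3 term has j = 3.
C(9,3) = 84.
Coefficient = C(9,3) · (-1)^3 · 4^6 = 84 · (-1) · 4096 = -344064.

-344064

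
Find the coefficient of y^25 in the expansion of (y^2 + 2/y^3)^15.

30

General term: C(15,j)·(y^2)^j·(2/y^3)^(15-j), with y-exponent 2j − 3(15−j) = 5j − 45.
Set 5j − 45 = 25: j = 14.
C(15,14) = 15; 1^14 = 1; 2^1 = 2.
Coefficient = 15 · 1 · 2 = 30.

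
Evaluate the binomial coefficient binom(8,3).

56

C(8,3) = (8·7·6) / 3! = 336 / 6 = 56.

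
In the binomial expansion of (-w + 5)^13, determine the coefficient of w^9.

-446875

The general term is C(13,j)·(-w)^j·(5)^(13-j); the w^9 term has j = 9.
C(13,9) = 715.
Coefficient = C(13,9) · (-1)^9 · 5^4 = 715 · (-1) · 625 = -446875.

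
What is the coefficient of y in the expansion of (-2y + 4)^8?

-262144

The general term is C(8,j)·(-2y)^j·(4)^(8-j); the y^1 term has j = 1.
C(8,1) = 8.
Coefficient = C(8,1) · (-2)^1 · 4^7 = 8 · (-2) · 16384 = -262144.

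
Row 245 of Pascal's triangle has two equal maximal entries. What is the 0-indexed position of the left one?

For odd n = 245, C(245,k) peaks at k = (n−1)/2 and (n+1)/2; the smaller is 122.

122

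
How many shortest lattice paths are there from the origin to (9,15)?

Each path is a sequence of 24 steps with 9 rights: C(24,9) = 1307504.

1307504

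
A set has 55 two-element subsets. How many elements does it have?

n(n−1)/2 = 55 ⇒ n(n−1) = 110. Since 11·10 = 110, n = 11.

11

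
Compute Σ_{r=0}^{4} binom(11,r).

562

1 + 11 + 55 + 165 + 330 = 562.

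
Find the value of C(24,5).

42504

C(24,5) = (24·23·22·21·20) / 5! = 5100480 / 120 = 42504.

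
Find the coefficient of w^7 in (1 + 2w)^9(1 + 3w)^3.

Coefficient of w^7 = Σ_{j} C(9,j)·2^j·C(3,7-j)·3^(7-j) for j from 4 to 7.
= 54432 + 108864 + 48384 + 4608 = 216288.

216288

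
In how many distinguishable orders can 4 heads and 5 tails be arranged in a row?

126

Choose positions for the heads: C(9,4) = 126.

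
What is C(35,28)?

6724520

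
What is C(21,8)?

C(21,8) = (21·20·19·18·17·16·15·14) / 8! = 8204716800 / 40320 = 203490.

203490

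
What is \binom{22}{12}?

646646

C(22,12) = C(22,10) by symmetry.
C(22,10) = (22·21·20·19·18·17·16·15·14·13) / 10! = 2346549004800 / 3628800 = 646646.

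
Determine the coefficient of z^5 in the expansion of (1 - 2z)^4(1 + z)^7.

Coefficient of z^5 = Σ_{j} C(4,j)·(-2)^j·C(7,5-j)·1^(5-j) for j from 0 to 4.
= 21 + (-280) + 840 + (-672) + 112 = 21.

21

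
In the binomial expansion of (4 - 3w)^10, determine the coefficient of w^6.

39191040

The general term is C(10,j)·(4)^j·(-3w)^(10-j); the w^6 term has j = 4.
C(10,4) = 210.
Coefficient = C(10,4) · 4^4 · (-3)^6 = 210 · 256 · 729 = 39191040.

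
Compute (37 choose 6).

2324784

C(37,6) = (37·36·35·34·33·32) / 6! = 1673844480 / 720 = 2324784.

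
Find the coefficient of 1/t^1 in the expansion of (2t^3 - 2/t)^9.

General term: C(9,j)·(2t^3)^j·(-2/t)^(9-j), with t-exponent 3j − 1(9−j) = 4j − 9.
Set 4j − 9 = -1: j = 2.
C(9,2) = 36; 2^2 = 4; (-2)^7 = -128.
Coefficient = 36 · 4 · (-128) = -18432.

-18432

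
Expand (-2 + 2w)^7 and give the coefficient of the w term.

The general term is C(7,j)·(-2)^j·(2w)^(7-j); the w^1 term has j = 6.
C(7,6) = 7.
Coefficient = C(7,6) · (-2)^6 · 2^1 = 7 · 64 · 2 = 896.

896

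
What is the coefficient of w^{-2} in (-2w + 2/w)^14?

49201152

General term: C(14,j)·(-2w)^j·(2/w)^(14-j), with w-exponent 1j − 1(14−j) = 2j − 14.
Set 2j − 14 = -2: j = 6.
C(14,6) = 3003; (-2)^6 = 64; 2^8 = 256.
Coefficient = 3003 · 64 · 256 = 49201152.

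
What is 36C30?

C(36,30) = C(36,6) by symmetry.
C(36,6) = (36·35·34·33·32·31) / 6! = 1402410240 / 720 = 1947792.

1947792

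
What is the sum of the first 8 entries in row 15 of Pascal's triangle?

1 + 15 + 105 + 455 + 1365 + 3003 + 5005 + 6435 = 16384.

16384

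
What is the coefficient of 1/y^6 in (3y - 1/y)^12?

-5940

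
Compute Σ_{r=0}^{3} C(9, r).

1 + 9 + 36 + 84 = 130.

130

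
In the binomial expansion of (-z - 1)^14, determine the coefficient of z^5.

2002

The general term is C(14,j)·(-z)^j·(-1)^(14-j); the z^5 term has j = 5.
C(14,5) = 2002.
Coefficient = C(14,5) · (-1)^5 · (-1)^9 = 2002 · (-1) · (-1) = 2002.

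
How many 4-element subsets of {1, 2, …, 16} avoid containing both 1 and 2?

1729

All 4-subsets: C(16,4) = 1820. Those containing both fixed elements: C(14,2) = 91.
1820 − 91 = 1729.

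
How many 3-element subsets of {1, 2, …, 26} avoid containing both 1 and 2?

2576

All 3-subsets: C(26,3) = 2600. Those containing both fixed elements: C(24,1) = 24.
2600 − 24 = 2576.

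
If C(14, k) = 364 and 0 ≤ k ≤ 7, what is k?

3

C(14,k) increases on 0 ≤ k ≤ 7. C(14,2) = 91 and C(14,3) = 364, so k = 3.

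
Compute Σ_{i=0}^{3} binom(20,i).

1351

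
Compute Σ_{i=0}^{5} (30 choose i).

1 + 30 + 435 + 4060 + 27405 + 142506 = 174437.

174437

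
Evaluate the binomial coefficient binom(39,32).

C(39,32) = C(39,7) by symmetry.
C(39,7) = (39·38·37·36·35·34·33) / 7! = 77519922480 / 5040 = 15380937.

15380937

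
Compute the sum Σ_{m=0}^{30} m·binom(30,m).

16106127360

Since m·C(30,m) = 30·C(29,m−1), the sum is 30·2^29 = 30·536870912 = 16106127360.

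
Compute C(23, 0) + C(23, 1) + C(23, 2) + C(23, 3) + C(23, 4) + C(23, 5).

44552

1 + 23 + 253 + 1771 + 8855 + 33649 = 44552.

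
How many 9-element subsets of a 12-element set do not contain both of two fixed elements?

100

All 9-subsets: C(12,9) = 220. Those containing both fixed elements: C(10,7) = 120.
220 − 120 = 100.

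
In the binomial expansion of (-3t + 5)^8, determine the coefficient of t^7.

The general term is C(8,j)·(-3t)^j·(5)^(8-j); the t^7 term has j = 7.
C(8,7) = 8.
Coefficient = C(8,7) · (-3)^7 · 5^1 = 8 · (-2187) · 5 = -87480.

-87480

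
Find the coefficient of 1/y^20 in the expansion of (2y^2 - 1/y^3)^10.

180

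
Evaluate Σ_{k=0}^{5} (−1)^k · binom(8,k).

-21

The partial alternating sum Σ_{k=0}^{5} (−1)^k C(8,k) = (−1)^5 C(7,5) = -21.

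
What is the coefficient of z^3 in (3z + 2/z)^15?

6304858560

General term: C(15,j)·(3z)^j·(2/z)^(15-j), with z-exponent 1j − 1(15−j) = 2j − 15.
Set 2j − 15 = 3: j = 9.
C(15,9) = 5005; 3^9 = 19683; 2^6 = 64.
Coefficient = 5005 · 19683 · 64 = 6304858560.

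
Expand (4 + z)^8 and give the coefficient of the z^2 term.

114688

The general term is C(8,j)·(4)^j·(z)^(8-j); the z^2 term has j = 6.
C(8,6) = 28.
Coefficient = C(8,6) · 4^6 = 28 · 4096 = 114688.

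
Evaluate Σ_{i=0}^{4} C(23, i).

10903

1 + 23 + 253 + 1771 + 8855 = 10903.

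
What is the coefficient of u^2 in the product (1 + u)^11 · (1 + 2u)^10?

Coefficient of u^2 = Σ_{j} C(11,j)·1^j·C(10,2-j)·2^(2-j) for j from 0 to 2.
= 180 + 220 + 55 = 455.

455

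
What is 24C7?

C(24,7) = (24·23·22·21·20·19·18) / 7! = 1744364160 / 5040 = 346104.

346104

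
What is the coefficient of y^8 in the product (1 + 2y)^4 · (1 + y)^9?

Coefficient of y^8 = Σ_{j} C(4,j)·2^j·C(9,8-j)·1^(8-j) for j from 0 to 4.
= 9 + 288 + 2016 + 4032 + 2016 = 8361.

8361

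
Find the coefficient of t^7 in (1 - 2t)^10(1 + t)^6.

-1820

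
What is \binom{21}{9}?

293930

C(21,9) = (21·20·19·18·17·16·15·14·13) / 9! = 106661318400 / 362880 = 293930.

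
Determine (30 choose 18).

86493225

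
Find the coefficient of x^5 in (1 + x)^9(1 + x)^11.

Coefficient of x^5 = Σ_{j} C(9,j)·C(11,5-j) for j from 0 to 5.
= 462 + 2970 + 5940 + 4620 + 1386 + 126 = 15504.

15504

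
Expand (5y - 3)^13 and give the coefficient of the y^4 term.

The general term is C(13,j)·(5y)^j·(-3)^(13-j); the y^4 term has j = 4.
C(13,4) = 715.
Coefficient = C(13,4) · 5^4 · (-3)^9 = 715 · 625 · (-19683) = -8795840625.

-8795840625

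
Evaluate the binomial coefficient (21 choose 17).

C(21,17) = C(21,4) by symmetry.
C(21,4) = (21·20·19·18) / 4! = 143640 / 24 = 5985.

5985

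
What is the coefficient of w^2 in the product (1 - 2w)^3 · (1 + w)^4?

Coefficient of w^2 = Σ_{j} C(3,j)·(-2)^j·C(4,2-j)·1^(2-j) for j from 0 to 2.
= 6 + (-24) + 12 = -6.

-6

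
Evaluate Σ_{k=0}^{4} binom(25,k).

1 + 25 + 300 + 2300 + 12650 = 15276.

15276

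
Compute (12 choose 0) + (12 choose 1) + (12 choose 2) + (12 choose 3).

299

1 + 12 + 66 + 220 = 299.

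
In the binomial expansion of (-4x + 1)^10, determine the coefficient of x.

The general term is C(10,j)·(-4x)^j·(1)^(10-j); the x^1 term has j = 1.
C(10,1) = 10.
Coefficient = C(10,1) · (-4)^1 = 10 · (-4) = -40.

-40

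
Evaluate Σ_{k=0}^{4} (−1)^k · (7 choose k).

The partial alternating sum Σ_{k=0}^{4} (−1)^k C(7,k) = (−1)^4 C(6,4) = 15.

15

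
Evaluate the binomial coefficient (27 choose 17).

8436285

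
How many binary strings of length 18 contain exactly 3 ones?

816

Choose the 3 positions: C(18,3) = 816.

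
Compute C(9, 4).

C(9,4) = (9·8·7·6) / 4! = 3024 / 24 = 126.

126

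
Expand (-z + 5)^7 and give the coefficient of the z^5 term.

-525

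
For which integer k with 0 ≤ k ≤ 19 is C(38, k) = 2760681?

6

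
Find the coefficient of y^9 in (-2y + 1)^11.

-28160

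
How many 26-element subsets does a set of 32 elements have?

C(32,26) = C(32,6) by symmetry.
C(32,6) = (32·31·30·29·28·27) / 6! = 652458240 / 720 = 906192.

906192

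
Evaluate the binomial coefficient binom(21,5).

20349

C(21,5) = (21·20·19·18·17) / 5! = 2441880 / 120 = 20349.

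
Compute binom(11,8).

165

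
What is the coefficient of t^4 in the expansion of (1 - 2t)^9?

2016

The general term is C(9,j)·(1)^j·(-2t)^(9-j); the t^4 term has j = 5.
C(9,5) = 126.
Coefficient = C(9,5) · (-2)^4 = 126 · 16 = 2016.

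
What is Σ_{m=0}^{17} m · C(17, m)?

1114112

Differentiating (1+x)^17 and setting x=1: Σ m·C(17,m) = 17·2^16 = 1114112.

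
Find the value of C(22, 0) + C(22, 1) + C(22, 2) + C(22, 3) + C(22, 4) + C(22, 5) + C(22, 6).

110056

1 + 22 + 231 + 1540 + 7315 + 26334 + 74613 = 110056.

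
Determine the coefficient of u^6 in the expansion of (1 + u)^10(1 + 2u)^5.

24650

Coefficient of u^6 = Σ_{j} C(10,j)·1^j·C(5,6-j)·2^(6-j) for j from 1 to 6.
= 320 + 3600 + 9600 + 8400 + 2520 + 210 = 24650.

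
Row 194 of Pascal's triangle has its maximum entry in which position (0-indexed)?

97

C(194,i) is maximized at i = 194/2 = 97.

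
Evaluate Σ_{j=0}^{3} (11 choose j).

232

1 + 11 + 55 + 165 = 232.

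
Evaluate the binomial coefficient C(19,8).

75582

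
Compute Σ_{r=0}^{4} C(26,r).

1 + 26 + 325 + 2600 + 14950 = 17902.

17902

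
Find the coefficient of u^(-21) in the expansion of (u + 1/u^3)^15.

General term: C(15,j)·(u)^j·(1/u^3)^(15-j), with u-exponent 1j − 3(15−j) = 4j − 45.
Set 4j − 45 = -21: j = 6.
C(15,6) = 5005; 1^6 = 1; 1^9 = 1.
Coefficient = 5005 · 1 · 1 = 5005.

5005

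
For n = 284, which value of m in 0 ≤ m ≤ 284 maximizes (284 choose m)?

142

C(284,m) is maximized at m = 284/2 = 142.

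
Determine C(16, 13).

560

C(16,13) = C(16,3) by symmetry.
C(16,3) = (16·15·14) / 3! = 3360 / 6 = 560.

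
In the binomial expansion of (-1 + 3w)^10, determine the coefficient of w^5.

-61236

The general term is C(10,j)·(-1)^j·(3w)^(10-j); the w^5 term has j = 5.
C(10,5) = 252.
Coefficient = C(10,5) · (-1)^5 · 3^5 = 252 · (-1) · 243 = -61236.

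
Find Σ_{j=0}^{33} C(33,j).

8589934592

Setting x = 1 in (1+x)^33 gives Σ C(33,j) = 2^33 = 8589934592.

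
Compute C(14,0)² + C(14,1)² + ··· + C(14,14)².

40116600

Σ C(14,j)² is the coefficient of x^14 in (1+x)^14(1+x)^14 = (1+x)^28, i.e. C(28,14) = 40116600.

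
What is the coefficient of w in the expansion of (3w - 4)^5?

3840

The general term is C(5,j)·(3w)^j·(-4)^(5-j); the w^1 term has j = 1.
C(5,1) = 5.
Coefficient = C(5,1) · 3^1 · (-4)^4 = 5 · 3 · 256 = 3840.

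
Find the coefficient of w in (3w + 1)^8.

24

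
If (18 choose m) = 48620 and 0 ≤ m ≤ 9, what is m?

C(18,m) increases on 0 ≤ m ≤ 9. C(18,8) = 43758 and C(18,9) = 48620, so m = 9.

9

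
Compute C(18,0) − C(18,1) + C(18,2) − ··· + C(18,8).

The partial alternating sum Σ_{k=0}^{8} (−1)^k C(18,k) = (−1)^8 C(17,8) = 24310.

24310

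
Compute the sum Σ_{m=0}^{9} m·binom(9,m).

2304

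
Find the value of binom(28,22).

C(28,22) = C(28,6) by symmetry.
C(28,6) = (28·27·26·25·24·23) / 6! = 271252800 / 720 = 376740.

376740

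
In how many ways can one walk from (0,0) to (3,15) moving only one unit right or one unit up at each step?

Each path is a sequence of 18 steps with 3 rights: C(18,3) = 816.

816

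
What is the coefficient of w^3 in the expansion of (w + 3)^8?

The general term is C(8,j)·(w)^j·(3)^(8-j); the w^3 term has j = 3.
C(8,3) = 56.
Coefficient = C(8,3) · 3^5 = 56 · 243 = 13608.

13608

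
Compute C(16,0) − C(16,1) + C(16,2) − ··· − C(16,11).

The partial alternating sum Σ_{k=0}^{11} (−1)^k C(16,k) = (−1)^11 C(15,11) = -1365.

-1365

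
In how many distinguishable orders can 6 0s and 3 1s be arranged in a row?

84

Choose positions for the 0s: C(9,6) = 84.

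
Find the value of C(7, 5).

C(7,5) = C(7,2) by symmetry.
C(7,2) = (7·6) / 2! = 42 / 2 = 21.

21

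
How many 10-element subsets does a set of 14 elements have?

1001

C(14,10) = C(14,4) by symmetry.
C(14,4) = (14·13·12·11) / 4! = 24024 / 24 = 1001.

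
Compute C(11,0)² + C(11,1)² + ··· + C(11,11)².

Σ C(11,j)² is the coefficient of x^11 in (1+x)^11(1+x)^11 = (1+x)^22, i.e. C(22,11) = 705432.

705432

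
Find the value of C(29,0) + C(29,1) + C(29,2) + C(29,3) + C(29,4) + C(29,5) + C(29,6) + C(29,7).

2182396

1 + 29 + 406 + 3654 + 23751 + 118755 + 475020 + 1560780 = 2182396.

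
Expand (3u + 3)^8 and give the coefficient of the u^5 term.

367416

The general term is C(8,j)·(3u)^j·(3)^(8-j); the u^5 term has j = 5.
C(8,5) = 56.
Coefficient = C(8,5) · 3^5 · 3^3 = 56 · 243 · 27 = 367416.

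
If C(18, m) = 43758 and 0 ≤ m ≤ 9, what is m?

8

C(18,m) increases on 0 ≤ m ≤ 9. C(18,7) = 31824 and C(18,8) = 43758, so m = 8.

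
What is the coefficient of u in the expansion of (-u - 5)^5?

-3125

The general term is C(5,j)·(-u)^j·(-5)^(5-j); the u^1 term has j = 1.
C(5,1) = 5.
Coefficient = C(5,1) · (-1)^1 · (-5)^4 = 5 · (-1) · 625 = -3125.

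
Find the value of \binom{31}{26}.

C(31,26) = C(31,5) by symmetry.
C(31,5) = (31·30·29·28·27) / 5! = 20389320 / 120 = 169911.

169911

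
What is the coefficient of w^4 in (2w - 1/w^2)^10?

11520

General term: C(10,j)·(2w)^j·(-1/w^2)^(10-j), with w-exponent 1j − 2(10−j) = 3j − 20.
Set 3j − 20 = 4: j = 8.
C(10,8) = 45; 2^8 = 256; (-1)^2 = 1.
Coefficient = 45 · 256 · 1 = 11520.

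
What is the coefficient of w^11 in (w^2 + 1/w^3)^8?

8

General term: C(8,j)·(w^2)^j·(1/w^3)^(8-j), with w-exponent 2j − 3(8−j) = 5j − 24.
Set 5j − 24 = 11: j = 7.
C(8,7) = 8; 1^7 = 1; 1^1 = 1.
Coefficient = 8 · 1 · 1 = 8.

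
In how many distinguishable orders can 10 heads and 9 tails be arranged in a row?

92378

Choose positions for the heads: C(19,10) = 92378.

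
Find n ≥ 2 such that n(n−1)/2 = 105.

15

n(n−1)/2 = 105 ⇒ n(n−1) = 210. Since 15·14 = 210, n = 15.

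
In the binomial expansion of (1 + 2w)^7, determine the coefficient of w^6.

The general term is C(7,j)·(1)^j·(2w)^(7-j); the w^6 term has j = 1.
C(7,1) = 7.
Coefficient = C(7,1) · 2^6 = 7 · 64 = 448.

448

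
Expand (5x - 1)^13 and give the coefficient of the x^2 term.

The general term is C(13,j)·(5x)^j·(-1)^(13-j); the x^2 term has j = 2.
C(13,2) = 78.
Coefficient = C(13,2) · 5^2 · (-1)^11 = 78 · 25 · (-1) = -1950.

-1950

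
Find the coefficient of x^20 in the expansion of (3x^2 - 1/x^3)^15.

167403915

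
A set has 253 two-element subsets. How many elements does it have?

n(n−1)/2 = 253 ⇒ n(n−1) = 506. Since 23·22 = 506, n = 23.

23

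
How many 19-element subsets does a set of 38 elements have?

C(38,19) = (38·37·36·35·34·33·32·31·30·29·28·27·26·25·24·23·22·21·20) / 19! = 4299578163927654889881600000 / 121645100408832000 = 35345263800.

35345263800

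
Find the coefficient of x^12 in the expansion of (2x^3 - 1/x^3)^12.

General term: C(12,j)·(2x^3)^j·(-1/x^3)^(12-j), with x-exponent 3j − 3(12−j) = 6j − 36.
Set 6j − 36 = 12: j = 8.
C(12,8) = 495; 2^8 = 256; (-1)^4 = 1.
Coefficient = 495 · 256 · 1 = 126720.

126720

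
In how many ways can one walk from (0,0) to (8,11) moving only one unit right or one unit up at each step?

75582

Each path is a sequence of 19 steps with 8 rights: C(19,8) = 75582.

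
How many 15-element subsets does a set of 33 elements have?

1037158320

C(33,15) = (33·32·31·30·29·28·27·26·25·24·23·22·21·20·19) / 15! = 1356265350621941760000 / 1307674368000 = 1037158320.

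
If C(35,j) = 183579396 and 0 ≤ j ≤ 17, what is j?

10

C(35,j) increases on 0 ≤ j ≤ 17. C(35,9) = 70607460 and C(35,10) = 183579396, so j = 10.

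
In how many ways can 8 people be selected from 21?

This is C(21,8) = 203490.

203490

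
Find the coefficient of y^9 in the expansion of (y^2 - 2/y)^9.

General term: C(9,j)·(y^2)^j·(-2/y)^(9-j), with y-exponent 2j − 1(9−j) = 3j − 9.
Set 3j − 9 = 9: j = 6.
C(9,6) = 84; 1^6 = 1; (-2)^3 = -8.
Coefficient = 84 · 1 · (-8) = -672.

-672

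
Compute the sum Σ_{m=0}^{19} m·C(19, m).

Since m·C(19,m) = 19·C(18,m−1), the sum is 19·2^18 = 19·262144 = 4980736.

4980736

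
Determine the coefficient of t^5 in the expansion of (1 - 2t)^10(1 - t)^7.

-58765

Coefficient of t^5 = Σ_{j} C(10,j)·(-2)^j·C(7,5-j)·(-1)^(5-j) for j from 0 to 5.
= (-21) + (-700) + (-6300) + (-20160) + (-23520) + (-8064) = -58765.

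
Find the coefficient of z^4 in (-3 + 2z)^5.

-240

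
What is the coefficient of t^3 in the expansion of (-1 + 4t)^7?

2240

The general term is C(7,j)·(-1)^j·(4t)^(7-j); the t^3 term has j = 4.
C(7,4) = 35.
Coefficient = C(7,4) · 4^3 = 35 · 64 = 2240.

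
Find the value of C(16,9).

C(16,9) = C(16,7) by symmetry.
C(16,7) = (16·15·14·13·12·11·10) / 7! = 57657600 / 5040 = 11440.

11440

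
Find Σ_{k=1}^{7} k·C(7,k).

Differentiating (1+x)^7 and setting x=1: Σ k·C(7,k) = 7·2^6 = 448.

448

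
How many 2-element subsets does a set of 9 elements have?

C(9,2) = (9·8) / 2! = 72 / 2 = 36.

36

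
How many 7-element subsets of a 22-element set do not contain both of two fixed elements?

All 7-subsets: C(22,7) = 170544. Those containing both fixed elements: C(20,5) = 15504.
170544 − 15504 = 155040.

155040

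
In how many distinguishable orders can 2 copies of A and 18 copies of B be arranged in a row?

190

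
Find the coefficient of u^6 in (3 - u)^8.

252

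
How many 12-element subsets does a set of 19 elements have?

50388

C(19,12) = C(19,7) by symmetry.
C(19,7) = (19·18·17·16·15·14·13) / 7! = 253955520 / 5040 = 50388.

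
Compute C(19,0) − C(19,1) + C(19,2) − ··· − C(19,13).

-8568

The partial alternating sum Σ_{k=0}^{13} (−1)^k C(19,k) = (−1)^13 C(18,13) = -8568.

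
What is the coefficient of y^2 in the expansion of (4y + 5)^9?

45000000

The general term is C(9,j)·(4y)^j·(5)^(9-j); the y^2 term has j = 2.
C(9,2) = 36.
Coefficient = C(9,2) · 4^2 · 5^7 = 36 · 16 · 78125 = 45000000.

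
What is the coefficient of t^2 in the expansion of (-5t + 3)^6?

The general term is C(6,j)·(-5t)^j·(3)^(6-j); the t^2 term has j = 2.
C(6,2) = 15.
Coefficient = C(6,2) · (-5)^2 · 3^4 = 15 · 25 · 81 = 30375.

30375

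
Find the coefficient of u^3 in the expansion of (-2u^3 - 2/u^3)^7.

General term: C(7,j)·(-2u^3)^j·(-2/u^3)^(7-j), with u-exponent 3j − 3(7−j) = 6j − 21.
Set 6j − 21 = 3: j = 4.
C(7,4) = 35; (-2)^4 = 16; (-2)^3 = -8.
Coefficient = 35 · 16 · (-8) = -4480.

-4480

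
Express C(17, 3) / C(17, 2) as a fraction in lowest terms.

5

C(n,k+1)/C(n,k) = (n−k)/(k+1) = (17−2)/(2+1) = 15/3 = 5.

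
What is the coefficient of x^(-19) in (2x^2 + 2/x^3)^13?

General term: C(13,j)·(2x^2)^j·(2/x^3)^(13-j), with x-exponent 2j − 3(13−j) = 5j − 39.
Set 5j − 39 = -19: j = 4.
C(13,4) = 715; 2^4 = 16; 2^9 = 512.
Coefficient = 715 · 16 · 512 = 5857280.

5857280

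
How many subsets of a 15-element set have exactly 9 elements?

5005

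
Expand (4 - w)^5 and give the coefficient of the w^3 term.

The general term is C(5,j)·(4)^j·(-w)^(5-j); the w^3 term has j = 2.
C(5,2) = 10.
Coefficient = C(5,2) · 4^2 · (-1)^3 = 10 · 16 · (-1) = -160.

-160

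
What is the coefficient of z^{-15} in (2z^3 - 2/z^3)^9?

-18432

General term: C(9,j)·(2z^3)^j·(-2/z^3)^(9-j), with z-exponent 3j − 3(9−j) = 6j − 27.
Set 6j − 27 = -15: j = 2.
C(9,2) = 36; 2^2 = 4; (-2)^7 = -128.
Coefficient = 36 · 4 · (-128) = -18432.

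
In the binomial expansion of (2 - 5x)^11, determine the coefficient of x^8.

The general term is C(11,j)·(2)^j·(-5x)^(11-j); the x^8 term has j = 3.
C(11,3) = 165.
Coefficient = C(11,3) · 2^3 · (-5)^8 = 165 · 8 · 390625 = 515625000.

515625000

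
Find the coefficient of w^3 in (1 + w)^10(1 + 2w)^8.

2408

Coefficient of w^3 = Σ_{j} C(10,j)·1^j·C(8,3-j)·2^(3-j) for j from 0 to 3.
= 448 + 1120 + 720 + 120 = 2408.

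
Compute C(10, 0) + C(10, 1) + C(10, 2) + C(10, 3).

176

1 + 10 + 45 + 120 = 176.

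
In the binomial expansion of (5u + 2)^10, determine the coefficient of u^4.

The general term is C(10,j)·(5u)^j·(2)^(10-j); the u^4 term has j = 4.
C(10,4) = 210.
Coefficient = C(10,4) · 5^4 · 2^6 = 210 · 625 · 64 = 8400000.

8400000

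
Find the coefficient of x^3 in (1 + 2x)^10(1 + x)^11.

Coefficient of x^3 = Σ_{j} C(10,j)·2^j·C(11,3-j)·1^(3-j) for j from 0 to 3.
= 165 + 1100 + 1980 + 960 = 4205.

4205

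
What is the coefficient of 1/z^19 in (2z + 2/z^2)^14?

5963776

General term: C(14,j)·(2z)^j·(2/z^2)^(14-j), with z-exponent 1j − 2(14−j) = 3j − 28.
Set 3j − 28 = -19: j = 3.
C(14,3) = 364; 2^3 = 8; 2^11 = 2048.
Coefficient = 364 · 8 · 2048 = 5963776.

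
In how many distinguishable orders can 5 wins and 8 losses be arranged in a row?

1287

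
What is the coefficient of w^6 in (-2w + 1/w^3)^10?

General term: C(10,j)·(-2w)^j·(1/w^3)^(10-j), with w-exponent 1j − 3(10−j) = 4j − 30.
Set 4j − 30 = 6: j = 9.
C(10,9) = 10; (-2)^9 = -512; 1^1 = 1.
Coefficient = 10 · (-512) · 1 = -5120.

-5120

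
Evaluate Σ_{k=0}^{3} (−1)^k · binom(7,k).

The partial alternating sum Σ_{k=0}^{3} (−1)^k C(7,k) = (−1)^3 C(6,3) = -20.

-20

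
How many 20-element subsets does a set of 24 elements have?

10626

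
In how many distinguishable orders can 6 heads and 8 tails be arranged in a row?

Choose positions for the heads: C(14,6) = 3003.

3003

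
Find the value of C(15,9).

C(15,9) = C(15,6) by symmetry.
C(15,6) = (15·14·13·12·11·10) / 6! = 3603600 / 720 = 5005.

5005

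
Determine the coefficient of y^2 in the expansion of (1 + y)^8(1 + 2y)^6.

184

Coefficient of y^2 = Σ_{j} C(8,j)·1^j·C(6,2-j)·2^(2-j) for j from 0 to 2.
= 60 + 96 + 28 = 184.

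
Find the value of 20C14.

C(20,14) = C(20,6) by symmetry.
C(20,6) = (20·19·18·17·16·15) / 6! = 27907200 / 720 = 38760.

38760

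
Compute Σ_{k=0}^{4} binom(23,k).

1 + 23 + 253 + 1771 + 8855 = 10903.

10903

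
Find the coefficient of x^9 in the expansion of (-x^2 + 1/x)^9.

84

General term: C(9,j)·(-x^2)^j·(1/x)^(9-j), with x-exponent 2j − 1(9−j) = 3j − 9.
Set 3j − 9 = 9: j = 6.
C(9,6) = 84; (-1)^6 = 1; 1^3 = 1.
Coefficient = 84 · 1 · 1 = 84.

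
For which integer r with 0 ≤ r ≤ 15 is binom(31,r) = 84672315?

C(31,r) increases on 0 ≤ r ≤ 15. C(31,10) = 44352165 and C(31,11) = 84672315, so r = 11.

11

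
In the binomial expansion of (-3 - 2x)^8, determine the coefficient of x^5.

The general term is C(8,j)·(-3)^j·(-2x)^(8-j); the x^5 term has j = 3.
C(8,3) = 56.
Coefficient = C(8,3) · (-3)^3 · (-2)^5 = 56 · (-27) · (-32) = 48384.

48384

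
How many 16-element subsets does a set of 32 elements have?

601080390

C(32,16) = (32·31·30·29·28·27·26·25·24·23·22·21·20·19·18·17) / 16! = 12576278705767096320000 / 20922789888000 = 601080390.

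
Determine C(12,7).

C(12,7) = C(12,5) by symmetry.
C(12,5) = (12·11·10·9·8) / 5! = 95040 / 120 = 792.

792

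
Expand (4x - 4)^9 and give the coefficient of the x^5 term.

The general term is C(9,j)·(4x)^j·(-4)^(9-j); the x^5 term has j = 5.
C(9,5) = 126.
Coefficient = C(9,5) · 4^5 · (-4)^4 = 126 · 1024 · 256 = 33030144.

33030144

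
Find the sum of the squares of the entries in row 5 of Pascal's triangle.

252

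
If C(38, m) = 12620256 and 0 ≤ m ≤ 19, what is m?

C(38,m) increases on 0 ≤ m ≤ 19. C(38,6) = 2760681 and C(38,7) = 12620256, so m = 7.

7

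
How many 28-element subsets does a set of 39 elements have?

C(39,28) = C(39,11) by symmetry.
C(39,11) = (39·38·37·36·35·34·33·32·31·30·29) / 11! = 66902793897139200 / 39916800 = 1676056044.

1676056044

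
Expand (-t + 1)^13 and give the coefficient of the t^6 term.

1716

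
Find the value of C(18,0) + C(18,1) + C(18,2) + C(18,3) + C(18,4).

1 + 18 + 153 + 816 + 3060 = 4048.

4048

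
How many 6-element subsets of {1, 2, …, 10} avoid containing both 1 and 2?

All 6-subsets: C(10,6) = 210. Those containing both fixed elements: C(8,4) = 70.
210 − 70 = 140.

140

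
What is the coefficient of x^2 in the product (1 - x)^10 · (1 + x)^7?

-4

Coefficient of x^2 = Σ_{j} C(10,j)·(-1)^j·C(7,2-j)·1^(2-j) for j from 0 to 2.
= 21 + (-70) + 45 = -4.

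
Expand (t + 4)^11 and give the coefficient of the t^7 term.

The general term is C(11,j)·(t)^j·(4)^(11-j); the t^7 term has j = 7.
C(11,7) = 330.
Coefficient = C(11,7) · 4^4 = 330 · 256 = 84480.

84480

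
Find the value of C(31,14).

265182525

C(31,14) = (31·30·29·28·27·26·25·24·23·22·21·20·19·18) / 14! = 23118159385601280000 / 87178291200 = 265182525.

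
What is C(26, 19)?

657800

C(26,19) = C(26,7) by symmetry.
C(26,7) = (26·25·24·23·22·21·20) / 7! = 3315312000 / 5040 = 657800.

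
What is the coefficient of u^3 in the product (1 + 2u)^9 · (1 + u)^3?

1159

Coefficient of u^3 = Σ_{j} C(9,j)·2^j·C(3,3-j)·1^(3-j) for j from 0 to 3.
= 1 + 54 + 432 + 672 = 1159.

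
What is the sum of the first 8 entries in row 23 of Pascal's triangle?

390656

1 + 23 + 253 + 1771 + 8855 + 33649 + 100947 + 245157 = 390656.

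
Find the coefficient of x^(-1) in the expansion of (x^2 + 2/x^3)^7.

General term: C(7,j)·(x^2)^j·(2/x^3)^(7-j), with x-exponent 2j − 3(7−j) = 5j − 21.
Set 5j − 21 = -1: j = 4.
C(7,4) = 35; 1^4 = 1; 2^3 = 8.
Coefficient = 35 · 1 · 8 = 280.

280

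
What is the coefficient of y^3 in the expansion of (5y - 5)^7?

The general term is C(7,j)·(5y)^j·(-5)^(7-j); the y^3 term has j = 3.
C(7,3) = 35.
Coefficient = C(7,3) · 5^3 · (-5)^4 = 35 · 125 · 625 = 2734375.

2734375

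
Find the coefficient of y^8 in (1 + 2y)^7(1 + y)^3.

2400

Coefficient of y^8 = Σ_{j} C(7,j)·2^j·C(3,8-j)·1^(8-j) for j from 5 to 7.
= 672 + 1344 + 384 = 2400.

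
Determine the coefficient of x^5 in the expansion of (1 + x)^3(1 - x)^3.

0

Coefficient of x^5 = Σ_{j} C(3,j)·1^j·C(3,5-j)·(-1)^(5-j) for j from 2 to 3.
= (-3) + 3 = 0.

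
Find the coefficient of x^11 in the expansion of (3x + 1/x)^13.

6908733

General term: C(13,j)·(3x)^j·(1/x)^(13-j), with x-exponent 1j − 1(13−j) = 2j − 13.
Set 2j − 13 = 11: j = 12.
C(13,12) = 13; 3^12 = 531441; 1^1 = 1.
Coefficient = 13 · 531441 · 1 = 6908733.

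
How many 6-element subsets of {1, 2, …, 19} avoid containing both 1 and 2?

24752

All 6-subsets: C(19,6) = 27132. Those containing both fixed elements: C(17,4) = 2380.
27132 − 2380 = 24752.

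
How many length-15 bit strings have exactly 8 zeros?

6435

Choose the 8 positions: C(15,8) = 6435.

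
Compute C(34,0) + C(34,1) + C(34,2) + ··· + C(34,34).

The entries of row 34 sum to 2^34 = 17179869184.

17179869184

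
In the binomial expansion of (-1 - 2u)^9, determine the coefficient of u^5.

-4032

The general term is C(9,j)·(-1)^j·(-2u)^(9-j); the u^5 term has j = 4.
C(9,4) = 126.
Coefficient = C(9,4) · (-2)^5 = 126 · (-32) = -4032.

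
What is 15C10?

3003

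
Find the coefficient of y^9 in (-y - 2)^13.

-11440

The general term is C(13,j)·(-y)^j·(-2)^(13-j); the y^9 term has j = 9.
C(13,9) = 715.
Coefficient = C(13,9) · (-1)^9 · (-2)^4 = 715 · (-1) · 16 = -11440.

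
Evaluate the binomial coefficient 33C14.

C(33,14) = (33·32·31·30·29·28·27·26·25·24·23·22·21·20) / 14! = 71382386874839040000 / 87178291200 = 818809200.

818809200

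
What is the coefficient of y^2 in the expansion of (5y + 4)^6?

96000

The general term is C(6,j)·(5y)^j·(4)^(6-j); the y^2 term has j = 2.
C(6,2) = 15.
Coefficient = C(6,2) · 5^2 · 4^4 = 15 · 25 · 256 = 96000.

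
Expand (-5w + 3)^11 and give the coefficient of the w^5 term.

The general term is C(11,j)·(-5w)^j·(3)^(11-j); the w^5 term has j = 5.
C(11,5) = 462.
Coefficient = C(11,5) · (-5)^5 · 3^6 = 462 · (-3125) · 729 = -1052493750.

-1052493750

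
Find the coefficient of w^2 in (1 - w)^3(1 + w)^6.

0

Coefficient of w^2 = Σ_{j} C(3,j)·(-1)^j·C(6,2-j)·1^(2-j) for j from 0 to 2.
= 15 + (-18) + 3 = 0.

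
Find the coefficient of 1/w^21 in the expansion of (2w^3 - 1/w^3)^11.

-220

General term: C(11,j)·(2w^3)^j·(-1/w^3)^(11-j), with w-exponent 3j − 3(11−j) = 6j − 33.
Set 6j − 33 = -21: j = 2.
C(11,2) = 55; 2^2 = 4; (-1)^9 = -1.
Coefficient = 55 · 4 · (-1) = -220.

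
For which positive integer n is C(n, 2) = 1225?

n(n−1)/2 = 1225 ⇒ n(n−1) = 2450. Since 50·49 = 2450, n = 50.

50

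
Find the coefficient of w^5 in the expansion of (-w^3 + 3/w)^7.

General term: C(7,j)·(-w^3)^j·(3/w)^(7-j), with w-exponent 3j − 1(7−j) = 4j − 7.
Set 4j − 7 = 5: j = 3.
C(7,3) = 35; (-1)^3 = -1; 3^4 = 81.
Coefficient = 35 · (-1) · 81 = -2835.

-2835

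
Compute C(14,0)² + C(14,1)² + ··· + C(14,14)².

Σ C(14,i)² is the coefficient of x^14 in (1+x)^14(1+x)^14 = (1+x)^28, i.e. C(28,14) = 40116600.

40116600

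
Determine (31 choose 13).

206253075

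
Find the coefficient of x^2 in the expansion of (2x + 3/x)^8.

48384

General term: C(8,j)·(2x)^j·(3/x)^(8-j), with x-exponent 1j − 1(8−j) = 2j − 8.
Set 2j − 8 = 2: j = 5.
C(8,5) = 56; 2^5 = 32; 3^3 = 27.
Coefficient = 56 · 32 · 27 = 48384.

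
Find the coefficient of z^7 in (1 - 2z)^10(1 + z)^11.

810

Coefficient of z^7 = Σ_{j} C(10,j)·(-2)^j·C(11,7-j)·1^(7-j) for j from 0 to 7.
= 330 + (-9240) + 83160 + (-316800) + 554400 + (-443520) + 147840 + (-15360) = 810.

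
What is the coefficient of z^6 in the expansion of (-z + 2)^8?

112

The general term is C(8,j)·(-z)^j·(2)^(8-j); the z^6 term has j = 6.
C(8,6) = 28.
Coefficient = C(8,6) · 2^2 = 28 · 4 = 112.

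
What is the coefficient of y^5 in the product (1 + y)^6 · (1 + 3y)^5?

8754

Coefficient of y^5 = Σ_{j} C(6,j)·1^j·C(5,5-j)·3^(5-j) for j from 0 to 5.
= 243 + 2430 + 4050 + 1800 + 225 + 6 = 8754.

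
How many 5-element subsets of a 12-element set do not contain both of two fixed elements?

672

All 5-subsets: C(12,5) = 792. Those containing both fixed elements: C(10,3) = 120.
792 − 120 = 672.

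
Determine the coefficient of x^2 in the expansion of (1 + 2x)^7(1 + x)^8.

224

Coefficient of x^2 = Σ_{j} C(7,j)·2^j·C(8,2-j)·1^(2-j) for j from 0 to 2.
= 28 + 112 + 84 = 224.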